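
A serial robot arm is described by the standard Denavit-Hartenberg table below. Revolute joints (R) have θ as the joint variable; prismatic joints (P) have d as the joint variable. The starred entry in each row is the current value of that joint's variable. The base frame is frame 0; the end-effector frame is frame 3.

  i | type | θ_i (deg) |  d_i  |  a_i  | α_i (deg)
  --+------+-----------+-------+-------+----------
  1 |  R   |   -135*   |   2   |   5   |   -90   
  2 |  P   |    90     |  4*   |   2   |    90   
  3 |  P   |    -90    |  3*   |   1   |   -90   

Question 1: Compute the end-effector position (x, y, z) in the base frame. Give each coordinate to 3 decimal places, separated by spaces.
-3.536 -7.778 0.000

after link 1: o_1 = (-3.5355, -3.5355, 2.0000)
after link 2: o_2 = (-0.7071, -6.3640, 0.0000)
after link 3: o_3 = (-3.5355, -7.7782, 0.0000)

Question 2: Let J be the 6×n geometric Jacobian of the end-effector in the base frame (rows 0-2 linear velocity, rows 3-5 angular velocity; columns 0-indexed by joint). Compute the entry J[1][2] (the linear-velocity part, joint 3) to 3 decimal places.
prismatic axis z_2 = (-0.7071,-0.7071,0.0000)
J_v[:, 2] = z_2; J_ω[:, 2] = (0,0,0)
entry J[1][2] = -0.7071

-0.707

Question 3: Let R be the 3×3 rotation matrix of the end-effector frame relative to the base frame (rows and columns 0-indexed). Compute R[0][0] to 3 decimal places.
-0.707

End-effector x-axis (col 0 of R) = (-0.7071,0.7071,-0.0000)
R[0][0] = -0.7071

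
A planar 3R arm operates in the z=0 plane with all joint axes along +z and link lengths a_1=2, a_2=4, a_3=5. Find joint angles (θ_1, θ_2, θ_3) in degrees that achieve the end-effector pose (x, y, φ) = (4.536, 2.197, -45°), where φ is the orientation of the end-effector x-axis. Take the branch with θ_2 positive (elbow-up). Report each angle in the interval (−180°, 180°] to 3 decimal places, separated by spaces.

wrist centre = target − a_3·(cos φ, sin φ) = (1.0005, 5.7325)
cos θ_2 = (33.8629−2²−4²)/(2·2·4) = 0.8664; θ_2 = 29.9536° (elbow-up)
β = atan2(5.7325,1.0005) = 80.1002°; ψ = atan2(1.9972,5.4657) = 20.0725°
θ_1 = β − ψ = 60.0277°
θ_3 = φ − θ_1 − θ_2 = -134.9813° (wrapped to (-180°,180°])

60.028 29.954 -134.981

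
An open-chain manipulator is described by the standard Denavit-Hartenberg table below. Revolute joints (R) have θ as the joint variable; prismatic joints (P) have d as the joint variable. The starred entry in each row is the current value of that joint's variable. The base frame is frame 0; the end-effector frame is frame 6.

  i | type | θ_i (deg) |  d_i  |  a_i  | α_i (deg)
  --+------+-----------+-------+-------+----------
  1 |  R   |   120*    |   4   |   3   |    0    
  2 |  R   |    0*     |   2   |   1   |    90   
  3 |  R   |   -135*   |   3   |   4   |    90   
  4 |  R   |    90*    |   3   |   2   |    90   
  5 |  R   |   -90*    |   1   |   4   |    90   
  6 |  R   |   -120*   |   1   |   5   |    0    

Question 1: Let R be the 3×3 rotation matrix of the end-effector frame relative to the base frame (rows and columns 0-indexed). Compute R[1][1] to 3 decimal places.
0.837

End-effector y-axis (col 1 of R) = (-0.4830,0.8365,-0.2588)
R[1][1] = 0.8365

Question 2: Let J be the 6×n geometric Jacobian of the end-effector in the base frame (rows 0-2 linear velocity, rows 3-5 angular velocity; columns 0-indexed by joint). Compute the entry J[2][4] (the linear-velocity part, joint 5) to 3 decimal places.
-0.707

axis z_4 = (0.3536,-0.6124,-0.7071); lever o_n−o_4 = (-2.5737,2.4578,1.2941)
cross product → J_v[:, 4] = (0.9455,1.3624,-0.7071)
J_ω[:, 4] = z_4
entry J[2][4] = -0.7071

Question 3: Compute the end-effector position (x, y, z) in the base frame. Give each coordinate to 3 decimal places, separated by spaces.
after link 1: o_1 = (-1.5000, 2.5981, 4.0000)
after link 2: o_2 = (-2.0000, 3.4641, 6.0000)
after link 3: o_3 = (2.0123, 2.5146, 3.1716)
after link 4: o_4 = (4.8050, 1.6775, 5.2929)
after link 5: o_5 = (3.7443, 3.5146, 1.7574)
after link 6: o_6 = (2.2313, 4.1353, 6.5870)

2.231 4.135 6.587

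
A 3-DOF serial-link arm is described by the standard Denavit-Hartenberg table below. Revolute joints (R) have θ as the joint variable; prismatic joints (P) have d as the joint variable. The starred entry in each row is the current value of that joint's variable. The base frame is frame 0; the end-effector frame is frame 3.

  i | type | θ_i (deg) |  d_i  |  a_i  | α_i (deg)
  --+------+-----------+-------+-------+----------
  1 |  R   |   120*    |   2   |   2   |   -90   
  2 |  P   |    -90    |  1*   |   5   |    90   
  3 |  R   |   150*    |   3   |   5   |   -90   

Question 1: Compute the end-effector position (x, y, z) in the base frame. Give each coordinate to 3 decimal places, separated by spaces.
-2.531 -2.616 2.670

after link 1: o_1 = (-1.0000, 1.7321, 2.0000)
after link 2: o_2 = (-1.8660, 1.2321, 7.0000)
after link 3: o_3 = (-2.5311, -2.6160, 2.6699)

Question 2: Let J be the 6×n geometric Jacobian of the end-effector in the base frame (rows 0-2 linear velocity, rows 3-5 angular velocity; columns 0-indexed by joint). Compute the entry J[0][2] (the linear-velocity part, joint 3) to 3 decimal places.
3.750

axis z_2 = (0.5000,-0.8660,0.0000); lever o_n−o_2 = (-0.6651,-3.8481,-4.3301)
cross product → J_v[:, 2] = (3.7500,2.1651,-2.5000)
J_ω[:, 2] = z_2
entry J[0][2] = 3.7500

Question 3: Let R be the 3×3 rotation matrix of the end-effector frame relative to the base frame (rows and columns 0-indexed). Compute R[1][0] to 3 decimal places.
End-effector x-axis (col 0 of R) = (-0.4330,-0.2500,-0.8660)
R[1][0] = -0.2500

-0.250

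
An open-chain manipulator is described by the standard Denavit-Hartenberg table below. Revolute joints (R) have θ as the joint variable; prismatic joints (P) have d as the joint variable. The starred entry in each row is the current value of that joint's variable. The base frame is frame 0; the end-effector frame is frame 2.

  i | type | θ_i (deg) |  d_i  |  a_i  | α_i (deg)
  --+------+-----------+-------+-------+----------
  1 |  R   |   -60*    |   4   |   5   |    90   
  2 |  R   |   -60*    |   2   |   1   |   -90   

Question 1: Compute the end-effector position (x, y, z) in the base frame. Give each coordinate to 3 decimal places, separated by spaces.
after link 1: o_1 = (2.5000, -4.3301, 4.0000)
after link 2: o_2 = (1.0179, -5.7631, 3.1340)

1.018 -5.763 3.134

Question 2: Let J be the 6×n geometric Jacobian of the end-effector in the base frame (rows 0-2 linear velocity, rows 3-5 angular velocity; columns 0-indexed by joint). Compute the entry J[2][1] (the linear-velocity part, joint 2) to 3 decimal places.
axis z_1 = (-0.8660,-0.5000,0.0000); lever o_n−o_1 = (-1.4821,-1.4330,-0.8660)
cross product → J_v[:, 1] = (0.4330,-0.7500,0.5000)
J_ω[:, 1] = z_1
entry J[2][1] = 0.5000

0.500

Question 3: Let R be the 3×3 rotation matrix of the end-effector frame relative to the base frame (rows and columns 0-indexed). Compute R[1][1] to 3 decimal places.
0.500

End-effector y-axis (col 1 of R) = (0.8660,0.5000,-0.0000)
R[1][1] = 0.5000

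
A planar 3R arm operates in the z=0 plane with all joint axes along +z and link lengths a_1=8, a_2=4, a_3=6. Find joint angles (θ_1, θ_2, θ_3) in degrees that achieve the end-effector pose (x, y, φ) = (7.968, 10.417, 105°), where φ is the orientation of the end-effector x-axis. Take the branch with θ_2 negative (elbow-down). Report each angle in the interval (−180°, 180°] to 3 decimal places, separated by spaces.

wrist centre = target − a_3·(cos φ, sin φ) = (9.5209, 4.6214)
cos θ_2 = (112.0056−8²−4²)/(2·8·4) = 0.5001; θ_2 = -59.9942° (elbow-down)
β = atan2(4.6214,9.5209) = 25.8919°; ψ = atan2(-3.4639,10.0003) = -19.1050°
θ_1 = β − ψ = 44.9969°
θ_3 = φ − θ_1 − θ_2 = 119.9974° (wrapped to (-180°,180°])

44.997 -59.994 119.997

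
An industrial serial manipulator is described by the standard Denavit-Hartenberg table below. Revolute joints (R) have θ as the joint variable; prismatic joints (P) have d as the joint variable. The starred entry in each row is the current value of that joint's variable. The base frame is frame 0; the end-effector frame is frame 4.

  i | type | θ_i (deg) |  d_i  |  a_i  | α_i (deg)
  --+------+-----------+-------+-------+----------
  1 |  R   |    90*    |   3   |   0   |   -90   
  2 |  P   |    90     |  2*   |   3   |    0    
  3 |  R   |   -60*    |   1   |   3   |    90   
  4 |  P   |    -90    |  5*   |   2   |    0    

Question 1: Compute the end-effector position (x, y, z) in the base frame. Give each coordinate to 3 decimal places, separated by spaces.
after link 1: o_1 = (0.0000, 0.0000, 3.0000)
after link 2: o_2 = (-2.0000, 0.0000, 0.0000)
after link 3: o_3 = (-3.0000, 2.5981, -1.5000)
after link 4: o_4 = (-1.0000, 5.0981, 2.8301)

-1.000 5.098 2.830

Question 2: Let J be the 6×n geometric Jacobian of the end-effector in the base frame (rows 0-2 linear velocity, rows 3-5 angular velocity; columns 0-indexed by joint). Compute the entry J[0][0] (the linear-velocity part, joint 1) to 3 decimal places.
axis z_0 = ẑ; lever o_n−o_0 = (-1.0000,5.0981,2.8301)
cross product → J_v[:, 0] = (-5.0981,-1.0000,0.0000)
J_ω[:, 0] = z_0
entry J[0][0] = -5.0981

-5.098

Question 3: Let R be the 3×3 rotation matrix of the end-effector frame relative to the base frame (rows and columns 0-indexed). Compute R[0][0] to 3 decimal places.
1.000

End-effector x-axis (col 0 of R) = (1.0000,0.0000,-0.0000)
R[0][0] = 1.0000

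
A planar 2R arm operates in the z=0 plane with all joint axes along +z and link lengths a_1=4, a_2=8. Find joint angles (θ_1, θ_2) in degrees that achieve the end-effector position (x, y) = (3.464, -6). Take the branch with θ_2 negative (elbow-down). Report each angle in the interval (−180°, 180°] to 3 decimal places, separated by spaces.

cos θ_2 = (47.9993−4²−8²)/(2·4·8) = -0.5000; θ_2 = -120.0007° (elbow-down)
β = atan2(-6.0000,3.4640) = -60.0007°; ψ = atan2(-6.9282,-0.0001) = -90.0007°
θ_1 = β − ψ = 30.0000°

30.000 -120.001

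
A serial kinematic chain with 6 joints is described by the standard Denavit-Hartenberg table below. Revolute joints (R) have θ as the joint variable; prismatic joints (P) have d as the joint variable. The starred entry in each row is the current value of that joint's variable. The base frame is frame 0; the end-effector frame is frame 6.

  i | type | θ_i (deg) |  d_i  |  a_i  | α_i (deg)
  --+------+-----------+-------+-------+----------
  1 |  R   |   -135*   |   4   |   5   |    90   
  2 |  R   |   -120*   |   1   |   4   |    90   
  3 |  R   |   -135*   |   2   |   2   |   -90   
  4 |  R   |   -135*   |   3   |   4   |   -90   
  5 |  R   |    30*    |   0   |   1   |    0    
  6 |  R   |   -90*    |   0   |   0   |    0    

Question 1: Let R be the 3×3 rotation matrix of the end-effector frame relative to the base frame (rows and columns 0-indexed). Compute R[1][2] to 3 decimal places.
-0.097

End-effector z-axis (col 2 of R) = (0.6098,-0.0973,0.7866)
R[1][2] = -0.0973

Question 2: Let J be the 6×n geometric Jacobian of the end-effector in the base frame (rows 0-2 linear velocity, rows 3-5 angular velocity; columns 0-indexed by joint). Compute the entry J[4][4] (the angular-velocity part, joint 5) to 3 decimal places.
-0.097

axis z_4 = (0.6098,-0.0973,0.7866); lever o_n−o_4 = (-0.1531,0.9593,0.2374)
cross product → J_v[:, 4] = (-0.7776,-0.2652,0.5701)
J_ω[:, 4] = z_4
entry J[4][4] = -0.0973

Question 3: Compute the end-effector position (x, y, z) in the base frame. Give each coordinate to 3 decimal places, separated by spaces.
after link 1: o_1 = (-3.5355, -3.5355, 4.0000)
after link 2: o_2 = (-2.8284, -1.4142, 0.5359)
after link 3: o_3 = (-1.1037, -1.6895, 2.7606)
after link 4: o_4 = (2.1713, 1.4139, 0.6057)
after link 5: o_5 = (2.0182, 2.3732, 0.8431)
after link 6: o_6 = (2.0182, 2.3732, 0.8431)

2.018 2.373 0.843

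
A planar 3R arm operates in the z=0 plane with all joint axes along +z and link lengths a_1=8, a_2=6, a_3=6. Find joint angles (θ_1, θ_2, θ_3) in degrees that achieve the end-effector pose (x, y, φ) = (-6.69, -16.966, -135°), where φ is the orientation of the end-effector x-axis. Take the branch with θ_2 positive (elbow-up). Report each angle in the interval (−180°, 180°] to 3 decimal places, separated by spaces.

wrist centre = target − a_3·(cos φ, sin φ) = (-2.4474, -12.7234)
cos θ_2 = (167.8734−8²−6²)/(2·8·6) = 0.7070; θ_2 = 45.0074° (elbow-up)
β = atan2(-12.7234,-2.4474) = -100.8880°; ψ = atan2(4.2432,12.2421) = 19.1167°
θ_1 = β − ψ = -120.0046°
θ_3 = φ − θ_1 − θ_2 = -60.0028° (wrapped to (-180°,180°])

-120.005 45.007 -60.003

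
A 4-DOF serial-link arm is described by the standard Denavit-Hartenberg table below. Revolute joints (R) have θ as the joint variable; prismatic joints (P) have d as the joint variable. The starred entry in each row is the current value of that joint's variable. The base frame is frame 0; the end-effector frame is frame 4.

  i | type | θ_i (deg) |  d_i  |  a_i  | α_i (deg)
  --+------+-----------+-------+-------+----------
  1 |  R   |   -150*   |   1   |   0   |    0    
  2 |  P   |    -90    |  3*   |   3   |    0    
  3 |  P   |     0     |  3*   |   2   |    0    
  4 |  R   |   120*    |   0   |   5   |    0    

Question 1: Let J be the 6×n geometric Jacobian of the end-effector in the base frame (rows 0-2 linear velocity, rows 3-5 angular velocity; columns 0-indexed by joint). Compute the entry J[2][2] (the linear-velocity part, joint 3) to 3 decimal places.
1.000

prismatic axis z_2 = (0.0000,0.0000,1.0000)
J_v[:, 2] = z_2; J_ω[:, 2] = (0,0,0)
entry J[2][2] = 1.0000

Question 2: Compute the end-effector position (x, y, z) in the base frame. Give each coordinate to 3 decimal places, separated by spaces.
after link 1: o_1 = (0.0000, 0.0000, 1.0000)
after link 2: o_2 = (-1.5000, 2.5981, 4.0000)
after link 3: o_3 = (-2.5000, 4.3301, 7.0000)
after link 4: o_4 = (-5.0000, 0.0000, 7.0000)

-5.000 0.000 7.000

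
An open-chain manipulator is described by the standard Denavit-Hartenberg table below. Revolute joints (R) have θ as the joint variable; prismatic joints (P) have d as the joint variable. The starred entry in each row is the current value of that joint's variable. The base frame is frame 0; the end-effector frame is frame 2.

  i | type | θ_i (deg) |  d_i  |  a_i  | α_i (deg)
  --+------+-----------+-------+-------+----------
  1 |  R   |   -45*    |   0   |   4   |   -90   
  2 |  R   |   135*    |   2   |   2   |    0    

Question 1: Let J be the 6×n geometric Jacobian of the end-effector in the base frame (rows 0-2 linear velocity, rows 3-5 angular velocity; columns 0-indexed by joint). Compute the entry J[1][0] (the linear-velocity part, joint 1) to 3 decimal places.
axis z_0 = ẑ; lever o_n−o_0 = (3.2426,-0.4142,-1.4142)
cross product → J_v[:, 0] = (0.4142,3.2426,-0.0000)
J_ω[:, 0] = z_0
entry J[1][0] = 3.2426

3.243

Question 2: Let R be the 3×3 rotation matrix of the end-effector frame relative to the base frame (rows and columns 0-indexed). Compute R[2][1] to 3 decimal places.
0.707

End-effector y-axis (col 1 of R) = (-0.5000,0.5000,0.7071)
R[2][1] = 0.7071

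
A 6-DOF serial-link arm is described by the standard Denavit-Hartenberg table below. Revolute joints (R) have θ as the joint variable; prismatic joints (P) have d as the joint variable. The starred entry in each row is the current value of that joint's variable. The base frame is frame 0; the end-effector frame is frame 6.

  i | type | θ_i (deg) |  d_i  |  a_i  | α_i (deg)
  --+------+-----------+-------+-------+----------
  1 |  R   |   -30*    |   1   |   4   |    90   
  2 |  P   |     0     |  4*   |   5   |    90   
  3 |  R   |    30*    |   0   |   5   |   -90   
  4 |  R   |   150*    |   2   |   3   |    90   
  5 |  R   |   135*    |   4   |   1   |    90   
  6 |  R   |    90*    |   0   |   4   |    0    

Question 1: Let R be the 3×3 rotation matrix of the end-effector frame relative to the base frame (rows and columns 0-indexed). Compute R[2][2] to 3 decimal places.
End-effector z-axis (col 2 of R) = (-0.9186,0.1768,0.3536)
R[2][2] = 0.3536

0.354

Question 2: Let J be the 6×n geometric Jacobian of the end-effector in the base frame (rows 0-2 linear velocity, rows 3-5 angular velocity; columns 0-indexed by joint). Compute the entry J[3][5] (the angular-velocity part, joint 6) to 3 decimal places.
-0.919

axis z_5 = (-0.9186,0.1768,0.3536); lever o_n−o_5 = (1.0000,-1.7321,3.4641)
cross product → J_v[:, 5] = (1.2247,3.5355,1.4142)
J_ω[:, 5] = z_5
entry J[3][5] = -0.9186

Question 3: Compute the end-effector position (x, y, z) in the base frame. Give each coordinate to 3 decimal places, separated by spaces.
after link 1: o_1 = (3.4641, -2.0000, 1.0000)
after link 2: o_2 = (5.7942, -7.9641, 1.0000)
after link 3: o_3 = (8.2942, -12.2942, 1.0000)
after link 4: o_4 = (5.2631, -11.0442, 2.5000)
after link 5: o_5 = (5.9570, -13.6602, 5.6105)
after link 6: o_6 = (6.9570, -15.3922, 9.0746)

6.957 -15.392 9.075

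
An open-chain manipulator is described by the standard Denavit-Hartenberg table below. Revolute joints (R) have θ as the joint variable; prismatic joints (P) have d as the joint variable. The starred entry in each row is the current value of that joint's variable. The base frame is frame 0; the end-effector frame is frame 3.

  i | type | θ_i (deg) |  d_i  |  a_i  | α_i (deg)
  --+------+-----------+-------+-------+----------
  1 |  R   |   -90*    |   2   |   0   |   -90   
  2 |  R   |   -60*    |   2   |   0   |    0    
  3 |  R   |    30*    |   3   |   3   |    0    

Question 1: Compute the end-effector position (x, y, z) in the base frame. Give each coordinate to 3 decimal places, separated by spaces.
5.000 -2.598 3.500

after link 1: o_1 = (0.0000, 0.0000, 2.0000)
after link 2: o_2 = (2.0000, 0.0000, 2.0000)
after link 3: o_3 = (5.0000, -2.5981, 3.5000)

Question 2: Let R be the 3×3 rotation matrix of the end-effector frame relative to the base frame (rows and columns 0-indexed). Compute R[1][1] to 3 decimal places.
End-effector y-axis (col 1 of R) = (0.0000,-0.5000,-0.8660)
R[1][1] = -0.5000

-0.500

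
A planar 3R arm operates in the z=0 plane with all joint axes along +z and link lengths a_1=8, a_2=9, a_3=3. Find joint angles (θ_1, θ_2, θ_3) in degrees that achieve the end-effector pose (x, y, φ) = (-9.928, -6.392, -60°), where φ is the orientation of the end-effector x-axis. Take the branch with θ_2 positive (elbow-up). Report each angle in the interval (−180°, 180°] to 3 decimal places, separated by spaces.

149.997 90.003 60.000

wrist centre = target − a_3·(cos φ, sin φ) = (-11.4280, -3.7939)
cos θ_2 = (144.9930−8²−9²)/(2·8·9) = -0.0000; θ_2 = 90.0028° (elbow-up)
β = atan2(-3.7939,-11.4280) = -161.6346°; ψ = atan2(9.0000,7.9996) = 48.3680°
θ_1 = β − ψ = -210.0026°
θ_3 = φ − θ_1 − θ_2 = 59.9998° (wrapped to (-180°,180°])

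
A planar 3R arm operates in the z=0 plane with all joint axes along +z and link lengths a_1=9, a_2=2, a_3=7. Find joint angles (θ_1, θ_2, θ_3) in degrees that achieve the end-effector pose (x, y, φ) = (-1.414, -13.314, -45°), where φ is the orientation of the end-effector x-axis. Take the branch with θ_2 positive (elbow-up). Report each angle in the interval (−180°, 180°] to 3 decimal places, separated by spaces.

-134.997 44.995 45.002

wrist centre = target − a_3·(cos φ, sin φ) = (-6.3637, -8.3643)
cos θ_2 = (110.4580−9²−2²)/(2·9·2) = 0.7072; θ_2 = 44.9951° (elbow-up)
β = atan2(-8.3643,-6.3637) = -127.2648°; ψ = atan2(1.4141,10.4143) = 7.7325°
θ_1 = β − ψ = -134.9974°
θ_3 = φ − θ_1 − θ_2 = 45.0022° (wrapped to (-180°,180°])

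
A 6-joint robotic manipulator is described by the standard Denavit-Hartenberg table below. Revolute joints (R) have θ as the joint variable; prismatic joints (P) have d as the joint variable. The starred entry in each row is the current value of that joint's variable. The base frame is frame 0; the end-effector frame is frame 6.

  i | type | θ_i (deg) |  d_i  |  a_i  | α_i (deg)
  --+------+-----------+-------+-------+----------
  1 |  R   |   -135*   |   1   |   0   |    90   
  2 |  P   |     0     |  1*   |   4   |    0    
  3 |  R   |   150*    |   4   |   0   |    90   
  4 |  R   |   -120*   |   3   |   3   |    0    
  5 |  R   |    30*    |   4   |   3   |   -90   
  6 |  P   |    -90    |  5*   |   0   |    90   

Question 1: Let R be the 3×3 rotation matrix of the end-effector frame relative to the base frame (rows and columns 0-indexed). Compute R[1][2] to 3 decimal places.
0.707

End-effector z-axis (col 2 of R) = (-0.7071,0.7071,0.0000)
R[1][2] = 0.7071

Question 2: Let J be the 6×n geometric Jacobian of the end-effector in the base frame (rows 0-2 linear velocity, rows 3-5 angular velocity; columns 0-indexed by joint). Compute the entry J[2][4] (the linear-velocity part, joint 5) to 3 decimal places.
1.500

axis z_4 = (-0.3536,-0.3536,0.8660); lever o_n−o_4 = (3.7690,-0.4737,5.9641)
cross product → J_v[:, 4] = (-1.6984,5.3727,1.5000)
J_ω[:, 4] = z_4
entry J[2][4] = 1.5000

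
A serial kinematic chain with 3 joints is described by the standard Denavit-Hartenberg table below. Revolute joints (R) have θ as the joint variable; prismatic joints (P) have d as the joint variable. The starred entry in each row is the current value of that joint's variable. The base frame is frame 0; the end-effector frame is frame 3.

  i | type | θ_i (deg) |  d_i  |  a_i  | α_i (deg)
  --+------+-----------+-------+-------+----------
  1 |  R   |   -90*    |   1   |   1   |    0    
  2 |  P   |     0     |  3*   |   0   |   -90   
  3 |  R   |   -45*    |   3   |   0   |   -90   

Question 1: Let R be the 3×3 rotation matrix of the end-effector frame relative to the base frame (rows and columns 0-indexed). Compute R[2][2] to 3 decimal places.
-0.707

End-effector z-axis (col 2 of R) = (0.0000,-0.7071,-0.7071)
R[2][2] = -0.7071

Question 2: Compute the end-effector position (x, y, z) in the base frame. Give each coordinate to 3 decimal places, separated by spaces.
after link 1: o_1 = (0.0000, -1.0000, 1.0000)
after link 2: o_2 = (0.0000, -1.0000, 4.0000)
after link 3: o_3 = (3.0000, -1.0000, 4.0000)

3.000 -1.000 4.000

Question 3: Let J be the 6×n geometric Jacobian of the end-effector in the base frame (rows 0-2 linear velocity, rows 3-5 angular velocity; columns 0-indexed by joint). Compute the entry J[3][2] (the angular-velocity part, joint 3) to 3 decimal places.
1.000

axis z_2 = (1.0000,0.0000,0.0000); lever o_n−o_2 = (3.0000,0.0000,0.0000)
cross product → J_v[:, 2] = (-0.0000,0.0000,0.0000)
J_ω[:, 2] = z_2
entry J[3][2] = 1.0000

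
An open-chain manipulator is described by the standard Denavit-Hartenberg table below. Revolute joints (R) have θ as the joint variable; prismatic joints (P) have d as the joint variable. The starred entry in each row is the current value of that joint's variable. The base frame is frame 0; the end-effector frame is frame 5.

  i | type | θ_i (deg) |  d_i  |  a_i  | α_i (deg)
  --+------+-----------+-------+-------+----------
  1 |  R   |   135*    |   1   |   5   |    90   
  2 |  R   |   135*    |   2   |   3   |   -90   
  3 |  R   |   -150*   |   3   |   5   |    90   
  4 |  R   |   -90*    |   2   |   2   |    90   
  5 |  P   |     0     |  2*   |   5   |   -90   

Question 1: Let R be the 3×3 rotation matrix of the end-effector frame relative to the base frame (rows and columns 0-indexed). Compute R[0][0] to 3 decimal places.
End-effector x-axis (col 0 of R) = (-0.5000,0.5000,0.7071)
R[0][0] = -0.5000

-0.500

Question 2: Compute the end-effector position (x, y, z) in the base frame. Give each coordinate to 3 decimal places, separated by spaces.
-4.584 7.085 3.406

after link 1: o_1 = (-3.5355, 3.5355, 1.0000)
after link 2: o_2 = (-0.6213, 3.4497, 3.1213)
after link 3: o_3 = (0.4814, 5.8826, -2.0619)
after link 4: o_4 = (-2.2434, 6.1578, -1.3548)
after link 5: o_5 = (-4.5844, 7.0847, 3.4055)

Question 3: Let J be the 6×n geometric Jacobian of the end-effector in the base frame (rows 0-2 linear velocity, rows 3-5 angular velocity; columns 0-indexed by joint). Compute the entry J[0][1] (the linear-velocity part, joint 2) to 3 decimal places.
1.701

axis z_1 = (0.7071,0.7071,0.0000); lever o_n−o_1 = (-1.0489,3.5492,2.4055)
cross product → J_v[:, 1] = (1.7010,-1.7010,3.2513)
J_ω[:, 1] = z_1
entry J[0][1] = 1.7010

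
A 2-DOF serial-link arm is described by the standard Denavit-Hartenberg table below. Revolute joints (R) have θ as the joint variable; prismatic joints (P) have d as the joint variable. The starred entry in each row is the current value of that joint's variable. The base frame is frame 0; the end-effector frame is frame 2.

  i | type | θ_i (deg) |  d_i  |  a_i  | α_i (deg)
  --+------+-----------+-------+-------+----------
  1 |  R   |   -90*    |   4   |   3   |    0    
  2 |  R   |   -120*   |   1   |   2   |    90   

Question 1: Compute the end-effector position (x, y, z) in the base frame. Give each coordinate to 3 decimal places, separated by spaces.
after link 1: o_1 = (0.0000, -3.0000, 4.0000)
after link 2: o_2 = (-1.7321, -2.0000, 5.0000)

-1.732 -2.000 5.000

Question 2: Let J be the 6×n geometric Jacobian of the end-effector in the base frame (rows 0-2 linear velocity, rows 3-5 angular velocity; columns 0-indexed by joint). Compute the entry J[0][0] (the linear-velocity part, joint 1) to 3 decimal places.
axis z_0 = ẑ; lever o_n−o_0 = (-1.7321,-2.0000,5.0000)
cross product → J_v[:, 0] = (2.0000,-1.7321,0.0000)
J_ω[:, 0] = z_0
entry J[0][0] = 2.0000

2.000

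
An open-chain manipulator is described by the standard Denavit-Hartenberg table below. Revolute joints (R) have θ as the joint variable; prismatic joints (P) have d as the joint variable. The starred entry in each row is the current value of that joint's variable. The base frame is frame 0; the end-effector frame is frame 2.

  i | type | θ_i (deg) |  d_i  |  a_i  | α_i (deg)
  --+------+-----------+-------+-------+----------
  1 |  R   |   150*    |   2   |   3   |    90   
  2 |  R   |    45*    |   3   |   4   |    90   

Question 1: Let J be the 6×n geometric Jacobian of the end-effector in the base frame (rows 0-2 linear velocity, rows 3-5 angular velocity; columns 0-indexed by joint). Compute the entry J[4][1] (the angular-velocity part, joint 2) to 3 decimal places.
0.866

axis z_1 = (0.5000,0.8660,0.0000); lever o_n−o_1 = (-0.9495,4.0123,2.8284)
cross product → J_v[:, 1] = (2.4495,-1.4142,2.8284)
J_ω[:, 1] = z_1
entry J[4][1] = 0.8660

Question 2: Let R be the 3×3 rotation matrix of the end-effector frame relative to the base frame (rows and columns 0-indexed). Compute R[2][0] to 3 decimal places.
End-effector x-axis (col 0 of R) = (-0.6124,0.3536,0.7071)
R[2][0] = 0.7071

0.707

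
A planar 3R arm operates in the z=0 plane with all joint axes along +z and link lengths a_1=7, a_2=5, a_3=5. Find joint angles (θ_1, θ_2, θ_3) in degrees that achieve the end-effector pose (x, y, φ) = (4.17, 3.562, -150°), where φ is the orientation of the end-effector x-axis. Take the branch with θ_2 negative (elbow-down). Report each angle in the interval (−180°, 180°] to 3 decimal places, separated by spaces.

59.999 -60.000 -149.999

wrist centre = target − a_3·(cos φ, sin φ) = (8.5001, 6.0620)
cos θ_2 = (109.0000−7²−5²)/(2·7·5) = 0.5000; θ_2 = -60.0000° (elbow-down)
β = atan2(6.0620,8.5001) = 35.4952°; ψ = atan2(-4.3301,9.5000) = -24.5036°
θ_1 = β − ψ = 59.9988°
θ_3 = φ − θ_1 − θ_2 = -149.9988° (wrapped to (-180°,180°])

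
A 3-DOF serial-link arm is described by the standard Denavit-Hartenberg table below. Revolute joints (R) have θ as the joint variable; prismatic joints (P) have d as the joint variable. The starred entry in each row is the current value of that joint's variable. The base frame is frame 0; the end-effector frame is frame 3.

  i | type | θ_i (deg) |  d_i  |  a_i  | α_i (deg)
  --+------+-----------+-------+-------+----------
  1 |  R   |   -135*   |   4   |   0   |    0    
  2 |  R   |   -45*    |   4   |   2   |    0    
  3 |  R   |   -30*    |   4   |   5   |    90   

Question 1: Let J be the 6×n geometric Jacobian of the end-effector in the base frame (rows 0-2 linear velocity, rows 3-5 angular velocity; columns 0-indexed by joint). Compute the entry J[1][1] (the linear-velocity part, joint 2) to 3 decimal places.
-6.330

axis z_1 = (0.0000,0.0000,1.0000); lever o_n−o_1 = (-6.3301,2.5000,8.0000)
cross product → J_v[:, 1] = (-2.5000,-6.3301,0.0000)
J_ω[:, 1] = z_1
entry J[1][1] = -6.3301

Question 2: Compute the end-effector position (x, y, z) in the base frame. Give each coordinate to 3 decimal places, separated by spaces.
-6.330 2.500 12.000

after link 1: o_1 = (0.0000, 0.0000, 4.0000)
after link 2: o_2 = (-2.0000, -0.0000, 8.0000)
after link 3: o_3 = (-6.3301, 2.5000, 12.0000)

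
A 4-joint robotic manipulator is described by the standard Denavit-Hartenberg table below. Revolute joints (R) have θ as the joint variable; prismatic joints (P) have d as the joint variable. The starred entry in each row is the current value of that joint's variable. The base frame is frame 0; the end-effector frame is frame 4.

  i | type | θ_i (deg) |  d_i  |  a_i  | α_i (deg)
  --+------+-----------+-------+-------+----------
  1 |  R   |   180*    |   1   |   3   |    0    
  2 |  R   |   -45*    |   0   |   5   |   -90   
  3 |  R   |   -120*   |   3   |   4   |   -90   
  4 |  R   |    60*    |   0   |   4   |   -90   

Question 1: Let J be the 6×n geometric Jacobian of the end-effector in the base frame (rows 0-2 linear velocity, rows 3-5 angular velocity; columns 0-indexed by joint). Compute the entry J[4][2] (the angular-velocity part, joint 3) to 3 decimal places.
axis z_2 = (-0.7071,-0.7071,0.0000); lever o_n−o_2 = (2.4495,-1.7932,5.1962)
cross product → J_v[:, 2] = (-3.6742,3.6742,3.0000)
J_ω[:, 2] = z_2
entry J[4][2] = -0.7071

-0.707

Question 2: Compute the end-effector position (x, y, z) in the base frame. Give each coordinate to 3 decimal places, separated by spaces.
after link 1: o_1 = (-3.0000, 0.0000, 1.0000)
after link 2: o_2 = (-6.5355, 3.5355, 1.0000)
after link 3: o_3 = (-7.2426, 0.0000, 4.4641)
after link 4: o_4 = (-4.0860, 1.7424, 6.1962)

-4.086 1.742 6.196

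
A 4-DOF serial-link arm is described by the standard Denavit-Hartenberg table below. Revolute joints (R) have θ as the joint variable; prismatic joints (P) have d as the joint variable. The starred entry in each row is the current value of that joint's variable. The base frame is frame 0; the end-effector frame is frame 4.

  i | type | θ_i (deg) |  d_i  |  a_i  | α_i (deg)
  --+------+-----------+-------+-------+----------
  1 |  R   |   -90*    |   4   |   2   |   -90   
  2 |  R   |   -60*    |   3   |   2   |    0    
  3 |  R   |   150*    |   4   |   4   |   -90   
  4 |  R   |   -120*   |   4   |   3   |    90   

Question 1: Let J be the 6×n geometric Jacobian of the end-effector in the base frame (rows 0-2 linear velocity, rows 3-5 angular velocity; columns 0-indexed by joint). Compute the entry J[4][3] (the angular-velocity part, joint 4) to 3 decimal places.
1.000

axis z_3 = (-0.0000,1.0000,0.0000); lever o_n−o_3 = (2.5981,4.0000,1.5000)
cross product → J_v[:, 3] = (1.5000,0.0000,-2.5981)
J_ω[:, 3] = z_3
entry J[4][3] = 1.0000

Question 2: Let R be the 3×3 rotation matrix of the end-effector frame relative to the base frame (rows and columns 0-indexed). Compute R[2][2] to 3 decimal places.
End-effector z-axis (col 2 of R) = (-0.5000,-0.0000,0.8660)
R[2][2] = 0.8660

0.866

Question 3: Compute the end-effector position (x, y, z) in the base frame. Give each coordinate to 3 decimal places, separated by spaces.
9.598 1.000 3.232

after link 1: o_1 = (0.0000, -2.0000, 4.0000)
after link 2: o_2 = (3.0000, -3.0000, 5.7321)
after link 3: o_3 = (7.0000, -3.0000, 1.7321)
after link 4: o_4 = (9.5981, 1.0000, 3.2321)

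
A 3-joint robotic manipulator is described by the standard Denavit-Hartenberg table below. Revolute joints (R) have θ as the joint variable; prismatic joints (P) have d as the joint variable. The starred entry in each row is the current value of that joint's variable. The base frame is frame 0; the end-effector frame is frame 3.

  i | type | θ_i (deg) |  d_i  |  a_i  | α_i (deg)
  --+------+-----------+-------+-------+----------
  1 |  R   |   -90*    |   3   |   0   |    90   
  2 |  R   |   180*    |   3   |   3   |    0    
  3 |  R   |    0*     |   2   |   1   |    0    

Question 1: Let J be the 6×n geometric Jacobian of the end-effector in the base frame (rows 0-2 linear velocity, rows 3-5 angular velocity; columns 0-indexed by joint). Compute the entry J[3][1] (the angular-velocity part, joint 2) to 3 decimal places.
axis z_1 = (-1.0000,-0.0000,0.0000); lever o_n−o_1 = (-5.0000,4.0000,0.0000)
cross product → J_v[:, 1] = (-0.0000,0.0000,-4.0000)
J_ω[:, 1] = z_1
entry J[3][1] = -1.0000

-1.000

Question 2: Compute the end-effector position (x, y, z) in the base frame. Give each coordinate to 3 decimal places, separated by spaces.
-5.000 4.000 3.000

after link 1: o_1 = (0.0000, 0.0000, 3.0000)
after link 2: o_2 = (-3.0000, 3.0000, 3.0000)
after link 3: o_3 = (-5.0000, 4.0000, 3.0000)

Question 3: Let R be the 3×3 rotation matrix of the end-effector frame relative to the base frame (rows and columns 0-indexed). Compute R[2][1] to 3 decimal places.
End-effector y-axis (col 1 of R) = (-0.0000,0.0000,-1.0000)
R[2][1] = -1.0000

-1.000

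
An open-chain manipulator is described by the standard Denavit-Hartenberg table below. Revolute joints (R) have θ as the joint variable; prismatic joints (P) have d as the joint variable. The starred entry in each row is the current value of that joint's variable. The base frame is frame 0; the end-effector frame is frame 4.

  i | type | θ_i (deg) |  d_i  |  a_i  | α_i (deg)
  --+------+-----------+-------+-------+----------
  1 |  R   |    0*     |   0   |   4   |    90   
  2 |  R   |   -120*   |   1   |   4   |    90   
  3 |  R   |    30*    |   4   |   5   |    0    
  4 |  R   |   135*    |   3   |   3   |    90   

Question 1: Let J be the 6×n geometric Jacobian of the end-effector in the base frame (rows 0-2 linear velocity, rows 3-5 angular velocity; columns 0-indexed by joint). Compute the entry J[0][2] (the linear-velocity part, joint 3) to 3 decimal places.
1.638

axis z_2 = (-0.8660,-0.0000,0.5000); lever o_n−o_2 = (-6.7784,-3.2765,2.2595)
cross product → J_v[:, 2] = (1.6382,-1.4323,2.8375)
J_ω[:, 2] = z_2
entry J[0][2] = 1.6382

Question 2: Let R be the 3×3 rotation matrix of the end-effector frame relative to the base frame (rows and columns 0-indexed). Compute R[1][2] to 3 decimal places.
-0.966

End-effector z-axis (col 2 of R) = (-0.1294,-0.9659,-0.2241)
R[1][2] = -0.9659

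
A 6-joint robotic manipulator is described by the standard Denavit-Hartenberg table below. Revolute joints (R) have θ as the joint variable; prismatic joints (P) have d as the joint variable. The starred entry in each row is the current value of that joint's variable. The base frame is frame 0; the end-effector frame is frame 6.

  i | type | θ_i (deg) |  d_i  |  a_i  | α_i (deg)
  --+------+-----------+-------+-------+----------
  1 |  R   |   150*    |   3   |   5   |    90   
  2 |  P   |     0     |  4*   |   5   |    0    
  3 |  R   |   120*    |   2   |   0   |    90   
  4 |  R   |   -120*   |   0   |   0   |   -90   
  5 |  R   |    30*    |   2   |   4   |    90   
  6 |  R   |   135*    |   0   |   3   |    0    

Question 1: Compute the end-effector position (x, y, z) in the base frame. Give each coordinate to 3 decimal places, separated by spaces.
-5.497 6.096 4.917

after link 1: o_1 = (-4.3301, 2.5000, 3.0000)
after link 2: o_2 = (-6.6603, 8.4641, 3.0000)
after link 3: o_3 = (-5.6603, 10.1962, 3.0000)
after link 4: o_4 = (-5.6603, 10.1962, 3.0000)
after link 5: o_5 = (-6.1603, 5.8660, 2.0000)
after link 6: o_6 = (-5.4973, 6.0957, 4.9168)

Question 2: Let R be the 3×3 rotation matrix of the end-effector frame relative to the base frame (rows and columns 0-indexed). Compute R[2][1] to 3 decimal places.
End-effector y-axis (col 1 of R) = (0.0442,0.9951,-0.0884)
R[2][1] = -0.0884

-0.088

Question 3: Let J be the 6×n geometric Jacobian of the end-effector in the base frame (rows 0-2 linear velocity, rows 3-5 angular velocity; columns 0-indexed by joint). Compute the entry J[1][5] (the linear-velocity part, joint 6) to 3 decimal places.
axis z_5 = (-0.9743,0.0625,0.2165); lever o_n−o_5 = (0.6629,0.2296,2.9168)
cross product → J_v[:, 5] = (0.1326,2.9853,-0.2652)
J_ω[:, 5] = z_5
entry J[1][5] = 2.9853

2.985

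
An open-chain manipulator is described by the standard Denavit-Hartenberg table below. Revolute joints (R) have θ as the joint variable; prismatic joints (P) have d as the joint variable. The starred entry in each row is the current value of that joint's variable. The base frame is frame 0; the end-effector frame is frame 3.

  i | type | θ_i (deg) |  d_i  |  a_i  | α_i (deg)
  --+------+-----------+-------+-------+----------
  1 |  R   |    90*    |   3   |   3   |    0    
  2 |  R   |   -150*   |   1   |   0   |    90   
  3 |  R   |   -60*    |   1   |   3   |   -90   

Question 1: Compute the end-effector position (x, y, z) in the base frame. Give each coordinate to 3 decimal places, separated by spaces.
after link 1: o_1 = (0.0000, 3.0000, 3.0000)
after link 2: o_2 = (0.0000, 3.0000, 4.0000)
after link 3: o_3 = (-0.1160, 1.2010, 1.4019)

-0.116 1.201 1.402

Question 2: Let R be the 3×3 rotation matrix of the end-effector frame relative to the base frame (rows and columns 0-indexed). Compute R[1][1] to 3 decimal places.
End-effector y-axis (col 1 of R) = (0.8660,0.5000,-0.0000)
R[1][1] = 0.5000

0.500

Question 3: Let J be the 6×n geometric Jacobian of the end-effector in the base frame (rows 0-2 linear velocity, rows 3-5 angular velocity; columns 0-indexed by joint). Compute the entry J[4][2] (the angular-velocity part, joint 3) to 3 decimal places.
-0.500

axis z_2 = (-0.8660,-0.5000,0.0000); lever o_n−o_2 = (-0.1160,-1.7990,-2.5981)
cross product → J_v[:, 2] = (1.2990,-2.2500,1.5000)
J_ω[:, 2] = z_2
entry J[4][2] = -0.5000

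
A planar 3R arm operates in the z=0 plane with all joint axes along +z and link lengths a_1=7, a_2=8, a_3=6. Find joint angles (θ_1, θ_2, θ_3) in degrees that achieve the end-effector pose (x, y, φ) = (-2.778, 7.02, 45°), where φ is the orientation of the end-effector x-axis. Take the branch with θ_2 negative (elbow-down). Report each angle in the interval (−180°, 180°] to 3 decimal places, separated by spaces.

wrist centre = target − a_3·(cos φ, sin φ) = (-7.0206, 2.7774)
cos θ_2 = (57.0031−7²−8²)/(2·7·8) = -0.5000; θ_2 = -119.9982° (elbow-down)
β = atan2(2.7774,-7.0206) = 158.4163°; ψ = atan2(-6.9283,3.0002) = -66.5856°
θ_1 = β − ψ = 225.0019°
θ_3 = φ − θ_1 − θ_2 = -60.0037° (wrapped to (-180°,180°])

-134.998 -119.998 -60.004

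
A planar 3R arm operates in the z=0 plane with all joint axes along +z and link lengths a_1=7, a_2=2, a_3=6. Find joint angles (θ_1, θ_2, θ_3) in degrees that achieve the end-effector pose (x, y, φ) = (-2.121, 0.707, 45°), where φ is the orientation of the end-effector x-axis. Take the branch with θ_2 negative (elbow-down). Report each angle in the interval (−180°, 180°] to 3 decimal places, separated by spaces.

-134.998 -90.007 -89.996

wrist centre = target − a_3·(cos φ, sin φ) = (-6.3636, -3.5356)
cos θ_2 = (52.9967−7²−2²)/(2·7·2) = -0.0001; θ_2 = -90.0068° (elbow-down)
β = atan2(-3.5356,-6.3636) = -150.9434°; ψ = atan2(-2.0000,6.9998) = -15.9459°
θ_1 = β − ψ = -134.9975°
θ_3 = φ − θ_1 − θ_2 = -89.9957° (wrapped to (-180°,180°])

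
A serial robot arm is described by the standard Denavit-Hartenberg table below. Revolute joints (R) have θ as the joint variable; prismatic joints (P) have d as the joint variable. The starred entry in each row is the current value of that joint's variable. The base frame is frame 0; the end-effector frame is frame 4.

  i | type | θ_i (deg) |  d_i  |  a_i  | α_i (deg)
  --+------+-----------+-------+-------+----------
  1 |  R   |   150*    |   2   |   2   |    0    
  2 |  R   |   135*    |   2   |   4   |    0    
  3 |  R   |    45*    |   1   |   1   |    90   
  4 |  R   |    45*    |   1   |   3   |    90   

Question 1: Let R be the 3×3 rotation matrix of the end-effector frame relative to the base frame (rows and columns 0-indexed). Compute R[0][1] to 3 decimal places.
End-effector y-axis (col 1 of R) = (-0.5000,-0.8660,0.0000)
R[0][1] = -0.5000

-0.500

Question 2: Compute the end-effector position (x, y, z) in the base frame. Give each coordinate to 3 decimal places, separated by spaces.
after link 1: o_1 = (-1.7321, 1.0000, 2.0000)
after link 2: o_2 = (-0.6968, -2.8637, 4.0000)
after link 3: o_3 = (0.1693, -3.3637, 5.0000)
after link 4: o_4 = (1.5064, -5.2904, 7.1213)

1.506 -5.290 7.121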